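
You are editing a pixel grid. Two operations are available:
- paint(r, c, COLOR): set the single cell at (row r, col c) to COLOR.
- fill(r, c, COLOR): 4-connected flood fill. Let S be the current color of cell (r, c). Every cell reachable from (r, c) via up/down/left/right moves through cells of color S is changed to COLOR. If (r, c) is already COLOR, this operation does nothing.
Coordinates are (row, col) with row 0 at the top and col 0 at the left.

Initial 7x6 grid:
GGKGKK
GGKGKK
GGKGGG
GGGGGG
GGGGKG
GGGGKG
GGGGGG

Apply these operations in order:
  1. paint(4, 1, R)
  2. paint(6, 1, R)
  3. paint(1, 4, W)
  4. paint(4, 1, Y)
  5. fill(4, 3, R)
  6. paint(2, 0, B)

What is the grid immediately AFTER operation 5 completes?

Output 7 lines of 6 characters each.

Answer: RRKRKK
RRKRWK
RRKRRR
RRRRRR
RYRRKR
RRRRKR
RRRRRR

Derivation:
After op 1 paint(4,1,R):
GGKGKK
GGKGKK
GGKGGG
GGGGGG
GRGGKG
GGGGKG
GGGGGG
After op 2 paint(6,1,R):
GGKGKK
GGKGKK
GGKGGG
GGGGGG
GRGGKG
GGGGKG
GRGGGG
After op 3 paint(1,4,W):
GGKGKK
GGKGWK
GGKGGG
GGGGGG
GRGGKG
GGGGKG
GRGGGG
After op 4 paint(4,1,Y):
GGKGKK
GGKGWK
GGKGGG
GGGGGG
GYGGKG
GGGGKG
GRGGGG
After op 5 fill(4,3,R) [31 cells changed]:
RRKRKK
RRKRWK
RRKRRR
RRRRRR
RYRRKR
RRRRKR
RRRRRR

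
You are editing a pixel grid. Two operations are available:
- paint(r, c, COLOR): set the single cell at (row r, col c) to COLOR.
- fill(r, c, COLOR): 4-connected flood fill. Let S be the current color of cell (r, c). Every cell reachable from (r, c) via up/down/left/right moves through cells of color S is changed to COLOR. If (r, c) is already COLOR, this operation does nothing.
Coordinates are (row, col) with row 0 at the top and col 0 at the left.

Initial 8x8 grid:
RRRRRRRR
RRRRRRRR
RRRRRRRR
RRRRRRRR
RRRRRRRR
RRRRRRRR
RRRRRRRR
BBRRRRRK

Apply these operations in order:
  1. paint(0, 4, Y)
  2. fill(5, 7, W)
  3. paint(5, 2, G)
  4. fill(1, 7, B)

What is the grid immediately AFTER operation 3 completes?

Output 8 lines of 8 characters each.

After op 1 paint(0,4,Y):
RRRRYRRR
RRRRRRRR
RRRRRRRR
RRRRRRRR
RRRRRRRR
RRRRRRRR
RRRRRRRR
BBRRRRRK
After op 2 fill(5,7,W) [60 cells changed]:
WWWWYWWW
WWWWWWWW
WWWWWWWW
WWWWWWWW
WWWWWWWW
WWWWWWWW
WWWWWWWW
BBWWWWWK
After op 3 paint(5,2,G):
WWWWYWWW
WWWWWWWW
WWWWWWWW
WWWWWWWW
WWWWWWWW
WWGWWWWW
WWWWWWWW
BBWWWWWK

Answer: WWWWYWWW
WWWWWWWW
WWWWWWWW
WWWWWWWW
WWWWWWWW
WWGWWWWW
WWWWWWWW
BBWWWWWK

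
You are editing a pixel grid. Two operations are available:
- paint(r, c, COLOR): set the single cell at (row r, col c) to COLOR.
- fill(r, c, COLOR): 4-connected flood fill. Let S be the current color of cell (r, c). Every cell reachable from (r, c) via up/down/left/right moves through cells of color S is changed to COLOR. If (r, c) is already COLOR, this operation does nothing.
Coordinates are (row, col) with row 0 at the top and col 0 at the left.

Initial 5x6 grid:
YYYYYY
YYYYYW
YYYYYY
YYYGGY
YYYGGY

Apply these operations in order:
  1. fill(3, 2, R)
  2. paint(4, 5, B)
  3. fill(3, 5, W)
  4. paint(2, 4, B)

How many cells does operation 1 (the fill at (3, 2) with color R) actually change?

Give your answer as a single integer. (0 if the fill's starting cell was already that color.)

Answer: 25

Derivation:
After op 1 fill(3,2,R) [25 cells changed]:
RRRRRR
RRRRRW
RRRRRR
RRRGGR
RRRGGR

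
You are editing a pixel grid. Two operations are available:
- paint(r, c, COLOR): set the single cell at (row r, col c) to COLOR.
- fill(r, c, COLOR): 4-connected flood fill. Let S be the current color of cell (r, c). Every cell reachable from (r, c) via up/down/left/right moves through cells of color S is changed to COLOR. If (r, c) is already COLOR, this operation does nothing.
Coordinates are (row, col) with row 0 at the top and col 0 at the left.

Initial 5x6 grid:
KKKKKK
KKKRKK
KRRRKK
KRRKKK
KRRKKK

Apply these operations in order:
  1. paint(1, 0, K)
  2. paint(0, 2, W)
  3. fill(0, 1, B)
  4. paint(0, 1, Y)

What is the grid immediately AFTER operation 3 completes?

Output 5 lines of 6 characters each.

Answer: BBWKKK
BBBRKK
BRRRKK
BRRKKK
BRRKKK

Derivation:
After op 1 paint(1,0,K):
KKKKKK
KKKRKK
KRRRKK
KRRKKK
KRRKKK
After op 2 paint(0,2,W):
KKWKKK
KKKRKK
KRRRKK
KRRKKK
KRRKKK
After op 3 fill(0,1,B) [8 cells changed]:
BBWKKK
BBBRKK
BRRRKK
BRRKKK
BRRKKK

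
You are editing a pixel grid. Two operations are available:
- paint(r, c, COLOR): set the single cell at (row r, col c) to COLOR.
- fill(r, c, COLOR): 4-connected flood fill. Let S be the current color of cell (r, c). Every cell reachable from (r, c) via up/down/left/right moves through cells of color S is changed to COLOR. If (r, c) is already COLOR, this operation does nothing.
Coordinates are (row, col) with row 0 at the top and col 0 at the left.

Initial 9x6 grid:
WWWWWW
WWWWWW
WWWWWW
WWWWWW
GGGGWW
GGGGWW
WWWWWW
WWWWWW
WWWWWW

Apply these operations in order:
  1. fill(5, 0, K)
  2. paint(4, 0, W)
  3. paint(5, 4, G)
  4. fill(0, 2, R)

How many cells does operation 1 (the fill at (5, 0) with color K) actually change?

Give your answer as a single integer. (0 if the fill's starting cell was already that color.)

Answer: 8

Derivation:
After op 1 fill(5,0,K) [8 cells changed]:
WWWWWW
WWWWWW
WWWWWW
WWWWWW
KKKKWW
KKKKWW
WWWWWW
WWWWWW
WWWWWW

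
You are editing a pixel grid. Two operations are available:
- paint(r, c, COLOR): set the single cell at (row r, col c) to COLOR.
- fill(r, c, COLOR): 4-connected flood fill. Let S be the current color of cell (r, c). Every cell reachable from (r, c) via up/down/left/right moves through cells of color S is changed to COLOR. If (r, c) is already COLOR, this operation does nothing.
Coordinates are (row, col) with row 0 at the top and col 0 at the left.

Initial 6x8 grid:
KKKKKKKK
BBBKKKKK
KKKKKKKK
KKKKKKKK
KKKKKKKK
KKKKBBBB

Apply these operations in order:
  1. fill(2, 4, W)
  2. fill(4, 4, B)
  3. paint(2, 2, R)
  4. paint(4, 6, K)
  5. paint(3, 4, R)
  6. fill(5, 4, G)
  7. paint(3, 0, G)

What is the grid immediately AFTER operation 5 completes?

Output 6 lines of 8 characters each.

Answer: BBBBBBBB
BBBBBBBB
BBRBBBBB
BBBBRBBB
BBBBBBKB
BBBBBBBB

Derivation:
After op 1 fill(2,4,W) [41 cells changed]:
WWWWWWWW
BBBWWWWW
WWWWWWWW
WWWWWWWW
WWWWWWWW
WWWWBBBB
After op 2 fill(4,4,B) [41 cells changed]:
BBBBBBBB
BBBBBBBB
BBBBBBBB
BBBBBBBB
BBBBBBBB
BBBBBBBB
After op 3 paint(2,2,R):
BBBBBBBB
BBBBBBBB
BBRBBBBB
BBBBBBBB
BBBBBBBB
BBBBBBBB
After op 4 paint(4,6,K):
BBBBBBBB
BBBBBBBB
BBRBBBBB
BBBBBBBB
BBBBBBKB
BBBBBBBB
After op 5 paint(3,4,R):
BBBBBBBB
BBBBBBBB
BBRBBBBB
BBBBRBBB
BBBBBBKB
BBBBBBBB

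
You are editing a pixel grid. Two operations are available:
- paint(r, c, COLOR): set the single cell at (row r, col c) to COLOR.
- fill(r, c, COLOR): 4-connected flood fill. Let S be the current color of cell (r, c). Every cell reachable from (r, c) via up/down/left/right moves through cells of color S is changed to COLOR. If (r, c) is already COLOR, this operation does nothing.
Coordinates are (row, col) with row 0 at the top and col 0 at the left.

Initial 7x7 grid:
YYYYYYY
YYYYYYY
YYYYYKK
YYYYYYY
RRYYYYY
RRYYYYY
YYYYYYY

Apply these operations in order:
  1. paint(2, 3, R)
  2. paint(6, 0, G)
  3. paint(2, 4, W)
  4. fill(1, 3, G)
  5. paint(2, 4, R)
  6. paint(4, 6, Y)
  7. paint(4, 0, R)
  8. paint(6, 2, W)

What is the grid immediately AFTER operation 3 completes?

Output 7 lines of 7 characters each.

After op 1 paint(2,3,R):
YYYYYYY
YYYYYYY
YYYRYKK
YYYYYYY
RRYYYYY
RRYYYYY
YYYYYYY
After op 2 paint(6,0,G):
YYYYYYY
YYYYYYY
YYYRYKK
YYYYYYY
RRYYYYY
RRYYYYY
GYYYYYY
After op 3 paint(2,4,W):
YYYYYYY
YYYYYYY
YYYRWKK
YYYYYYY
RRYYYYY
RRYYYYY
GYYYYYY

Answer: YYYYYYY
YYYYYYY
YYYRWKK
YYYYYYY
RRYYYYY
RRYYYYY
GYYYYYY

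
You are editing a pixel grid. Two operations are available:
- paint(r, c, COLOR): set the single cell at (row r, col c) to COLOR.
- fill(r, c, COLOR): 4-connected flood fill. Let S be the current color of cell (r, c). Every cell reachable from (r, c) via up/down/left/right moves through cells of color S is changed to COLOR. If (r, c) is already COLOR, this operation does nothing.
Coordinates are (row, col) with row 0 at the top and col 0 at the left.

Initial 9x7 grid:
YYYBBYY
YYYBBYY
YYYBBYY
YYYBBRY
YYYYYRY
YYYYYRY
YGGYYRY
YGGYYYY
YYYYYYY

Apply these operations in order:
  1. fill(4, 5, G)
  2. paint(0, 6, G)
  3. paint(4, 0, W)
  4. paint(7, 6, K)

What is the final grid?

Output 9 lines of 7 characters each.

After op 1 fill(4,5,G) [4 cells changed]:
YYYBBYY
YYYBBYY
YYYBBYY
YYYBBGY
YYYYYGY
YYYYYGY
YGGYYGY
YGGYYYY
YYYYYYY
After op 2 paint(0,6,G):
YYYBBYG
YYYBBYY
YYYBBYY
YYYBBGY
YYYYYGY
YYYYYGY
YGGYYGY
YGGYYYY
YYYYYYY
After op 3 paint(4,0,W):
YYYBBYG
YYYBBYY
YYYBBYY
YYYBBGY
WYYYYGY
YYYYYGY
YGGYYGY
YGGYYYY
YYYYYYY
After op 4 paint(7,6,K):
YYYBBYG
YYYBBYY
YYYBBYY
YYYBBGY
WYYYYGY
YYYYYGY
YGGYYGY
YGGYYYK
YYYYYYY

Answer: YYYBBYG
YYYBBYY
YYYBBYY
YYYBBGY
WYYYYGY
YYYYYGY
YGGYYGY
YGGYYYK
YYYYYYY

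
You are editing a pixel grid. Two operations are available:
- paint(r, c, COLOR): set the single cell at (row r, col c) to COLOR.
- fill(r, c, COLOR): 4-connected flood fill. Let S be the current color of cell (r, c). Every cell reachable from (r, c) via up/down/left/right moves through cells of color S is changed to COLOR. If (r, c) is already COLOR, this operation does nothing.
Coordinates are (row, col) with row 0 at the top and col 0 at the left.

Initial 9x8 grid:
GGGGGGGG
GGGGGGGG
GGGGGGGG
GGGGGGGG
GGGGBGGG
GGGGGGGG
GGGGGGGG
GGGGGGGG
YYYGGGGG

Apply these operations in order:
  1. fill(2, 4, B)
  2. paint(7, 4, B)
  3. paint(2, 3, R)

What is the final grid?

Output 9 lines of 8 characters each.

Answer: BBBBBBBB
BBBBBBBB
BBBRBBBB
BBBBBBBB
BBBBBBBB
BBBBBBBB
BBBBBBBB
BBBBBBBB
YYYBBBBB

Derivation:
After op 1 fill(2,4,B) [68 cells changed]:
BBBBBBBB
BBBBBBBB
BBBBBBBB
BBBBBBBB
BBBBBBBB
BBBBBBBB
BBBBBBBB
BBBBBBBB
YYYBBBBB
After op 2 paint(7,4,B):
BBBBBBBB
BBBBBBBB
BBBBBBBB
BBBBBBBB
BBBBBBBB
BBBBBBBB
BBBBBBBB
BBBBBBBB
YYYBBBBB
After op 3 paint(2,3,R):
BBBBBBBB
BBBBBBBB
BBBRBBBB
BBBBBBBB
BBBBBBBB
BBBBBBBB
BBBBBBBB
BBBBBBBB
YYYBBBBB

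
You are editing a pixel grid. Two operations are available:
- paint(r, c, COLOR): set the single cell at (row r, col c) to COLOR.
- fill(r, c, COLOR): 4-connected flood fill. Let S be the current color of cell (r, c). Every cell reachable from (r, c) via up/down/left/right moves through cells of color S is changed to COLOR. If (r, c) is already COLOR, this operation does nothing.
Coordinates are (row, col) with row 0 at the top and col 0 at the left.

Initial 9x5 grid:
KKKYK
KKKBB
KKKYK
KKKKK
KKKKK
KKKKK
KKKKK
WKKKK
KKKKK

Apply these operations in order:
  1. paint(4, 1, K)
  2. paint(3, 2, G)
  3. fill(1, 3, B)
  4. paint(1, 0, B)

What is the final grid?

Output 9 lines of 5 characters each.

Answer: KKKYK
BKKBB
KKKYK
KKGKK
KKKKK
KKKKK
KKKKK
WKKKK
KKKKK

Derivation:
After op 1 paint(4,1,K):
KKKYK
KKKBB
KKKYK
KKKKK
KKKKK
KKKKK
KKKKK
WKKKK
KKKKK
After op 2 paint(3,2,G):
KKKYK
KKKBB
KKKYK
KKGKK
KKKKK
KKKKK
KKKKK
WKKKK
KKKKK
After op 3 fill(1,3,B) [0 cells changed]:
KKKYK
KKKBB
KKKYK
KKGKK
KKKKK
KKKKK
KKKKK
WKKKK
KKKKK
After op 4 paint(1,0,B):
KKKYK
BKKBB
KKKYK
KKGKK
KKKKK
KKKKK
KKKKK
WKKKK
KKKKK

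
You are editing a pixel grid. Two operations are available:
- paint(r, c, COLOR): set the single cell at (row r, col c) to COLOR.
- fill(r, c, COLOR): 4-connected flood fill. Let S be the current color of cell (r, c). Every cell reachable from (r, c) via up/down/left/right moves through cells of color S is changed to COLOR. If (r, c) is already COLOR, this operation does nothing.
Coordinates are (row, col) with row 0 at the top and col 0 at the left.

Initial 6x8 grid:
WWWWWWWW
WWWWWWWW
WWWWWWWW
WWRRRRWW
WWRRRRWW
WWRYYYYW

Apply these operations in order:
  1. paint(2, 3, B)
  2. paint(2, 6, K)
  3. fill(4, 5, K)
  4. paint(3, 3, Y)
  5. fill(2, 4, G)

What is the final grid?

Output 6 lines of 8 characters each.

After op 1 paint(2,3,B):
WWWWWWWW
WWWWWWWW
WWWBWWWW
WWRRRRWW
WWRRRRWW
WWRYYYYW
After op 2 paint(2,6,K):
WWWWWWWW
WWWWWWWW
WWWBWWKW
WWRRRRWW
WWRRRRWW
WWRYYYYW
After op 3 fill(4,5,K) [9 cells changed]:
WWWWWWWW
WWWWWWWW
WWWBWWKW
WWKKKKWW
WWKKKKWW
WWKYYYYW
After op 4 paint(3,3,Y):
WWWWWWWW
WWWWWWWW
WWWBWWKW
WWKYKKWW
WWKKKKWW
WWKYYYYW
After op 5 fill(2,4,G) [33 cells changed]:
GGGGGGGG
GGGGGGGG
GGGBGGKG
GGKYKKGG
GGKKKKGG
GGKYYYYG

Answer: GGGGGGGG
GGGGGGGG
GGGBGGKG
GGKYKKGG
GGKKKKGG
GGKYYYYG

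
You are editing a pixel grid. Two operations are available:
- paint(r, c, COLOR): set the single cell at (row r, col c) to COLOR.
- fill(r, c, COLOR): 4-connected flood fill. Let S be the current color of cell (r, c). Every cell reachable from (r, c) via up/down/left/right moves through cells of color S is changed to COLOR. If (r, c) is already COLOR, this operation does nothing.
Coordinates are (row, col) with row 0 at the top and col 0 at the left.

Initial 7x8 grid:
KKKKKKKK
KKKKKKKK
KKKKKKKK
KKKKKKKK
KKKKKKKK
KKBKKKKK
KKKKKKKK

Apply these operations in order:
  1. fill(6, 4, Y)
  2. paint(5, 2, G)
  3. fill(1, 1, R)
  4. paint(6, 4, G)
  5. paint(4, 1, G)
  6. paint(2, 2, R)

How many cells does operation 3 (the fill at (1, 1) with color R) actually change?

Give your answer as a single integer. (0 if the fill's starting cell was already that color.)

Answer: 55

Derivation:
After op 1 fill(6,4,Y) [55 cells changed]:
YYYYYYYY
YYYYYYYY
YYYYYYYY
YYYYYYYY
YYYYYYYY
YYBYYYYY
YYYYYYYY
After op 2 paint(5,2,G):
YYYYYYYY
YYYYYYYY
YYYYYYYY
YYYYYYYY
YYYYYYYY
YYGYYYYY
YYYYYYYY
After op 3 fill(1,1,R) [55 cells changed]:
RRRRRRRR
RRRRRRRR
RRRRRRRR
RRRRRRRR
RRRRRRRR
RRGRRRRR
RRRRRRRR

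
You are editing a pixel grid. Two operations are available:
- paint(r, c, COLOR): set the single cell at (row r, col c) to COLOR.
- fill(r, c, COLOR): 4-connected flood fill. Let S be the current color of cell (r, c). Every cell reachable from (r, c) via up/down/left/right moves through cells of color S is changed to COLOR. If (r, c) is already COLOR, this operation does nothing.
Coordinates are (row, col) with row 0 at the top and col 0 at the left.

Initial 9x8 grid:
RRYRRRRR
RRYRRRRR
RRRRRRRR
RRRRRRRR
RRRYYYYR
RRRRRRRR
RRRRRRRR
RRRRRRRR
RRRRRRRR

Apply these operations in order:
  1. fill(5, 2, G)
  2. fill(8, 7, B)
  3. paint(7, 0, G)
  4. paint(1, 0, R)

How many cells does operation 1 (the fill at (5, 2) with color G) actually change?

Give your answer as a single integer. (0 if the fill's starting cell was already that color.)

Answer: 66

Derivation:
After op 1 fill(5,2,G) [66 cells changed]:
GGYGGGGG
GGYGGGGG
GGGGGGGG
GGGGGGGG
GGGYYYYG
GGGGGGGG
GGGGGGGG
GGGGGGGG
GGGGGGGG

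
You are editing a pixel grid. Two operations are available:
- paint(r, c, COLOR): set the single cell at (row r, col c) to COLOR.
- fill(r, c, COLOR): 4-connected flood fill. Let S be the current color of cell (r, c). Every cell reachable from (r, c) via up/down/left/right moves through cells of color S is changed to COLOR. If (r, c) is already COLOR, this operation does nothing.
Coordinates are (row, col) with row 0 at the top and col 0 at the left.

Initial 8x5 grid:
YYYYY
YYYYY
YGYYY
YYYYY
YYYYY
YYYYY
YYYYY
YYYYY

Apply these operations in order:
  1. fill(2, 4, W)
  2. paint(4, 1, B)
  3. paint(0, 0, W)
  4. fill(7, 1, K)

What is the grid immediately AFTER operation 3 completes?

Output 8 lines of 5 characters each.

After op 1 fill(2,4,W) [39 cells changed]:
WWWWW
WWWWW
WGWWW
WWWWW
WWWWW
WWWWW
WWWWW
WWWWW
After op 2 paint(4,1,B):
WWWWW
WWWWW
WGWWW
WWWWW
WBWWW
WWWWW
WWWWW
WWWWW
After op 3 paint(0,0,W):
WWWWW
WWWWW
WGWWW
WWWWW
WBWWW
WWWWW
WWWWW
WWWWW

Answer: WWWWW
WWWWW
WGWWW
WWWWW
WBWWW
WWWWW
WWWWW
WWWWW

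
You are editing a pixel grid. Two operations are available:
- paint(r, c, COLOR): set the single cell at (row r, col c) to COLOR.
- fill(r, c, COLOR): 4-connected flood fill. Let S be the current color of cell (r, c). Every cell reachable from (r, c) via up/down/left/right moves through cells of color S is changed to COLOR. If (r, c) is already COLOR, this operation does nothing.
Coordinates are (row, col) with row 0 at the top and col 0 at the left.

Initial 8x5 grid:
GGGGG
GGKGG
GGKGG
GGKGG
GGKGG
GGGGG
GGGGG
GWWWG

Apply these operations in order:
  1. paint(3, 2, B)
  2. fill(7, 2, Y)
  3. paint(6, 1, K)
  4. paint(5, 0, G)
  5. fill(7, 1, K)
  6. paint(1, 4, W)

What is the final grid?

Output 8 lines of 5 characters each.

After op 1 paint(3,2,B):
GGGGG
GGKGG
GGKGG
GGBGG
GGKGG
GGGGG
GGGGG
GWWWG
After op 2 fill(7,2,Y) [3 cells changed]:
GGGGG
GGKGG
GGKGG
GGBGG
GGKGG
GGGGG
GGGGG
GYYYG
After op 3 paint(6,1,K):
GGGGG
GGKGG
GGKGG
GGBGG
GGKGG
GGGGG
GKGGG
GYYYG
After op 4 paint(5,0,G):
GGGGG
GGKGG
GGKGG
GGBGG
GGKGG
GGGGG
GKGGG
GYYYG
After op 5 fill(7,1,K) [3 cells changed]:
GGGGG
GGKGG
GGKGG
GGBGG
GGKGG
GGGGG
GKGGG
GKKKG
After op 6 paint(1,4,W):
GGGGG
GGKGW
GGKGG
GGBGG
GGKGG
GGGGG
GKGGG
GKKKG

Answer: GGGGG
GGKGW
GGKGG
GGBGG
GGKGG
GGGGG
GKGGG
GKKKG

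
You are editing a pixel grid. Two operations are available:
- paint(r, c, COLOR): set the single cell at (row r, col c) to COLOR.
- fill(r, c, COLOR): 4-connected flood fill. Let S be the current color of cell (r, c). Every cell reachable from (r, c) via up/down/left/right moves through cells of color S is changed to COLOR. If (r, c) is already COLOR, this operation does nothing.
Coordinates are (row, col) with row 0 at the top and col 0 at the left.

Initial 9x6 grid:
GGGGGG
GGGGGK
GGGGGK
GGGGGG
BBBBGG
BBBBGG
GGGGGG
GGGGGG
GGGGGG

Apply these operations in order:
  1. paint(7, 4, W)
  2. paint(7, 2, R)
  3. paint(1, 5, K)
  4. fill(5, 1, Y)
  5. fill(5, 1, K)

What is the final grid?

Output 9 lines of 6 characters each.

After op 1 paint(7,4,W):
GGGGGG
GGGGGK
GGGGGK
GGGGGG
BBBBGG
BBBBGG
GGGGGG
GGGGWG
GGGGGG
After op 2 paint(7,2,R):
GGGGGG
GGGGGK
GGGGGK
GGGGGG
BBBBGG
BBBBGG
GGGGGG
GGRGWG
GGGGGG
After op 3 paint(1,5,K):
GGGGGG
GGGGGK
GGGGGK
GGGGGG
BBBBGG
BBBBGG
GGGGGG
GGRGWG
GGGGGG
After op 4 fill(5,1,Y) [8 cells changed]:
GGGGGG
GGGGGK
GGGGGK
GGGGGG
YYYYGG
YYYYGG
GGGGGG
GGRGWG
GGGGGG
After op 5 fill(5,1,K) [8 cells changed]:
GGGGGG
GGGGGK
GGGGGK
GGGGGG
KKKKGG
KKKKGG
GGGGGG
GGRGWG
GGGGGG

Answer: GGGGGG
GGGGGK
GGGGGK
GGGGGG
KKKKGG
KKKKGG
GGGGGG
GGRGWG
GGGGGG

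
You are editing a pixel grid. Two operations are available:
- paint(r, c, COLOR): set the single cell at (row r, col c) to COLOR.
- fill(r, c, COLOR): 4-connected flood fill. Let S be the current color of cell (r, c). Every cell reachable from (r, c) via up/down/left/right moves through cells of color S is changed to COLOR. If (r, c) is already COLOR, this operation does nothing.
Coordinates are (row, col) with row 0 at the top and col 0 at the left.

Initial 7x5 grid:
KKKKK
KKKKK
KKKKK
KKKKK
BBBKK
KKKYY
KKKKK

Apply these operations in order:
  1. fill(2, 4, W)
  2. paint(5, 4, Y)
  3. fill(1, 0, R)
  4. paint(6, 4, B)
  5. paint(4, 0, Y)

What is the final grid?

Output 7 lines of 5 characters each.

After op 1 fill(2,4,W) [22 cells changed]:
WWWWW
WWWWW
WWWWW
WWWWW
BBBWW
KKKYY
KKKKK
After op 2 paint(5,4,Y):
WWWWW
WWWWW
WWWWW
WWWWW
BBBWW
KKKYY
KKKKK
After op 3 fill(1,0,R) [22 cells changed]:
RRRRR
RRRRR
RRRRR
RRRRR
BBBRR
KKKYY
KKKKK
After op 4 paint(6,4,B):
RRRRR
RRRRR
RRRRR
RRRRR
BBBRR
KKKYY
KKKKB
After op 5 paint(4,0,Y):
RRRRR
RRRRR
RRRRR
RRRRR
YBBRR
KKKYY
KKKKB

Answer: RRRRR
RRRRR
RRRRR
RRRRR
YBBRR
KKKYY
KKKKB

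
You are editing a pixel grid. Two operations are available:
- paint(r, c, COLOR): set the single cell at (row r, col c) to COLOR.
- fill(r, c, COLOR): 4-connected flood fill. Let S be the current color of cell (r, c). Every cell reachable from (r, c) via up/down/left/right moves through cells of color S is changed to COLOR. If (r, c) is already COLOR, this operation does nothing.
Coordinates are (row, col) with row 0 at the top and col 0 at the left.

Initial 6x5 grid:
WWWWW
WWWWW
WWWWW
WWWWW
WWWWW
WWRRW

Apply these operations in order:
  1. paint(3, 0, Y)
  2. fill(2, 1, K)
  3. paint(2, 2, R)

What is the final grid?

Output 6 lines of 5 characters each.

After op 1 paint(3,0,Y):
WWWWW
WWWWW
WWWWW
YWWWW
WWWWW
WWRRW
After op 2 fill(2,1,K) [27 cells changed]:
KKKKK
KKKKK
KKKKK
YKKKK
KKKKK
KKRRK
After op 3 paint(2,2,R):
KKKKK
KKKKK
KKRKK
YKKKK
KKKKK
KKRRK

Answer: KKKKK
KKKKK
KKRKK
YKKKK
KKKKK
KKRRK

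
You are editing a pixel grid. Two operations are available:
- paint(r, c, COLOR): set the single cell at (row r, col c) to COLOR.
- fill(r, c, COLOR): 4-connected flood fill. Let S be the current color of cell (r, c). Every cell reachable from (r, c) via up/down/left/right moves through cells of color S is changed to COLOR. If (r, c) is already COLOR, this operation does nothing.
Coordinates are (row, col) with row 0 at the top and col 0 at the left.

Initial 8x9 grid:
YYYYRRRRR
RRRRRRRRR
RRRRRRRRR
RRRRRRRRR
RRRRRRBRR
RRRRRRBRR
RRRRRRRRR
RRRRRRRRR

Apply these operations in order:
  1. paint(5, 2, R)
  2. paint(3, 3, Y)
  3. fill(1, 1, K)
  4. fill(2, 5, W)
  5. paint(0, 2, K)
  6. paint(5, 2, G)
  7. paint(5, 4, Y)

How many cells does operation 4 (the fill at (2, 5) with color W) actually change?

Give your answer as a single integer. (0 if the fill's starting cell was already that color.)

Answer: 65

Derivation:
After op 1 paint(5,2,R):
YYYYRRRRR
RRRRRRRRR
RRRRRRRRR
RRRRRRRRR
RRRRRRBRR
RRRRRRBRR
RRRRRRRRR
RRRRRRRRR
After op 2 paint(3,3,Y):
YYYYRRRRR
RRRRRRRRR
RRRRRRRRR
RRRYRRRRR
RRRRRRBRR
RRRRRRBRR
RRRRRRRRR
RRRRRRRRR
After op 3 fill(1,1,K) [65 cells changed]:
YYYYKKKKK
KKKKKKKKK
KKKKKKKKK
KKKYKKKKK
KKKKKKBKK
KKKKKKBKK
KKKKKKKKK
KKKKKKKKK
After op 4 fill(2,5,W) [65 cells changed]:
YYYYWWWWW
WWWWWWWWW
WWWWWWWWW
WWWYWWWWW
WWWWWWBWW
WWWWWWBWW
WWWWWWWWW
WWWWWWWWW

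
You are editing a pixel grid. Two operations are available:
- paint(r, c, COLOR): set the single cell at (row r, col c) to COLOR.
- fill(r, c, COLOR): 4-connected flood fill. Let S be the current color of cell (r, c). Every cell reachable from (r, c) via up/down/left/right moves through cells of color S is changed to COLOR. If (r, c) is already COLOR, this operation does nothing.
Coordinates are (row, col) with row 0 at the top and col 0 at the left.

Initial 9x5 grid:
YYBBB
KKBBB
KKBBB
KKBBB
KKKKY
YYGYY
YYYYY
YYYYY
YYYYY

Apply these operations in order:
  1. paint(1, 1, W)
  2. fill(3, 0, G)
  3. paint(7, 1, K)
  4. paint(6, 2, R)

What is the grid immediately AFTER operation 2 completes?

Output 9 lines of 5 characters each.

After op 1 paint(1,1,W):
YYBBB
KWBBB
KKBBB
KKBBB
KKKKY
YYGYY
YYYYY
YYYYY
YYYYY
After op 2 fill(3,0,G) [9 cells changed]:
YYBBB
GWBBB
GGBBB
GGBBB
GGGGY
YYGYY
YYYYY
YYYYY
YYYYY

Answer: YYBBB
GWBBB
GGBBB
GGBBB
GGGGY
YYGYY
YYYYY
YYYYY
YYYYY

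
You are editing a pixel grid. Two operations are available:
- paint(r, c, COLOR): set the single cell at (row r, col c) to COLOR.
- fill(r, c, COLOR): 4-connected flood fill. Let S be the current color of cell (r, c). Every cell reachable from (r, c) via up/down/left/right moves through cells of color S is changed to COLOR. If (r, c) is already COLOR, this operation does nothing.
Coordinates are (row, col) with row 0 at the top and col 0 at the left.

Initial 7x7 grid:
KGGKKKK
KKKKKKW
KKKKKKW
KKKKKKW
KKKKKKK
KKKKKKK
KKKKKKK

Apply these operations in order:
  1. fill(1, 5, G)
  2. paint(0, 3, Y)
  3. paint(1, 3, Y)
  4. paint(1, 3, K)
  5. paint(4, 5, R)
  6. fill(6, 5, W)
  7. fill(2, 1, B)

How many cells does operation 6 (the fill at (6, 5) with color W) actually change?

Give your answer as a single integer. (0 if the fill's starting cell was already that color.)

After op 1 fill(1,5,G) [44 cells changed]:
GGGGGGG
GGGGGGW
GGGGGGW
GGGGGGW
GGGGGGG
GGGGGGG
GGGGGGG
After op 2 paint(0,3,Y):
GGGYGGG
GGGGGGW
GGGGGGW
GGGGGGW
GGGGGGG
GGGGGGG
GGGGGGG
After op 3 paint(1,3,Y):
GGGYGGG
GGGYGGW
GGGGGGW
GGGGGGW
GGGGGGG
GGGGGGG
GGGGGGG
After op 4 paint(1,3,K):
GGGYGGG
GGGKGGW
GGGGGGW
GGGGGGW
GGGGGGG
GGGGGGG
GGGGGGG
After op 5 paint(4,5,R):
GGGYGGG
GGGKGGW
GGGGGGW
GGGGGGW
GGGGGRG
GGGGGGG
GGGGGGG
After op 6 fill(6,5,W) [43 cells changed]:
WWWYWWW
WWWKWWW
WWWWWWW
WWWWWWW
WWWWWRW
WWWWWWW
WWWWWWW

Answer: 43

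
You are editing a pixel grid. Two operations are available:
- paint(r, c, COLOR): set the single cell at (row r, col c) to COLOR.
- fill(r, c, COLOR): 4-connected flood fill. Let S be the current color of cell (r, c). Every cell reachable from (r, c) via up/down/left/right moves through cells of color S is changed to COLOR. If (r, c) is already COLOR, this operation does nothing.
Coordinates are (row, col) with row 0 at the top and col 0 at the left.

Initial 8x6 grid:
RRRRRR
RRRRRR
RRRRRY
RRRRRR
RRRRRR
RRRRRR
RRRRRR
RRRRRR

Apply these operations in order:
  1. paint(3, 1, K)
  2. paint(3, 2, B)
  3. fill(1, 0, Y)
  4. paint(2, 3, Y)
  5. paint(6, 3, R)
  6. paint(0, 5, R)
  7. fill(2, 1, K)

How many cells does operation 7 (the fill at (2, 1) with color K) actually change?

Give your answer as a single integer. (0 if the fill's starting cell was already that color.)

After op 1 paint(3,1,K):
RRRRRR
RRRRRR
RRRRRY
RKRRRR
RRRRRR
RRRRRR
RRRRRR
RRRRRR
After op 2 paint(3,2,B):
RRRRRR
RRRRRR
RRRRRY
RKBRRR
RRRRRR
RRRRRR
RRRRRR
RRRRRR
After op 3 fill(1,0,Y) [45 cells changed]:
YYYYYY
YYYYYY
YYYYYY
YKBYYY
YYYYYY
YYYYYY
YYYYYY
YYYYYY
After op 4 paint(2,3,Y):
YYYYYY
YYYYYY
YYYYYY
YKBYYY
YYYYYY
YYYYYY
YYYYYY
YYYYYY
After op 5 paint(6,3,R):
YYYYYY
YYYYYY
YYYYYY
YKBYYY
YYYYYY
YYYYYY
YYYRYY
YYYYYY
After op 6 paint(0,5,R):
YYYYYR
YYYYYY
YYYYYY
YKBYYY
YYYYYY
YYYYYY
YYYRYY
YYYYYY
After op 7 fill(2,1,K) [44 cells changed]:
KKKKKR
KKKKKK
KKKKKK
KKBKKK
KKKKKK
KKKKKK
KKKRKK
KKKKKK

Answer: 44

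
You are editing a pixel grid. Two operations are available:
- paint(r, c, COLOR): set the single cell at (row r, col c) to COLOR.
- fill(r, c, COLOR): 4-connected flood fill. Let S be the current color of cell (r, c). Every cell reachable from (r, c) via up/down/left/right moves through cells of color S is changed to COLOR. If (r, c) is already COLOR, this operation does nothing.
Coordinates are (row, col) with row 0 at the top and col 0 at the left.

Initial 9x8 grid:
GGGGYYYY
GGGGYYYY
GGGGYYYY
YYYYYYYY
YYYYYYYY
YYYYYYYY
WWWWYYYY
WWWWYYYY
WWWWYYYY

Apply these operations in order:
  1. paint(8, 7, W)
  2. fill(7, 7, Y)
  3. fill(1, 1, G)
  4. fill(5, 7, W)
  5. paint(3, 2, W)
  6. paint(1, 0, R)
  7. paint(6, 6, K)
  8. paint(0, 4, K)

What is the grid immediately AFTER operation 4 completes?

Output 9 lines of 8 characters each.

After op 1 paint(8,7,W):
GGGGYYYY
GGGGYYYY
GGGGYYYY
YYYYYYYY
YYYYYYYY
YYYYYYYY
WWWWYYYY
WWWWYYYY
WWWWYYYW
After op 2 fill(7,7,Y) [0 cells changed]:
GGGGYYYY
GGGGYYYY
GGGGYYYY
YYYYYYYY
YYYYYYYY
YYYYYYYY
WWWWYYYY
WWWWYYYY
WWWWYYYW
After op 3 fill(1,1,G) [0 cells changed]:
GGGGYYYY
GGGGYYYY
GGGGYYYY
YYYYYYYY
YYYYYYYY
YYYYYYYY
WWWWYYYY
WWWWYYYY
WWWWYYYW
After op 4 fill(5,7,W) [47 cells changed]:
GGGGWWWW
GGGGWWWW
GGGGWWWW
WWWWWWWW
WWWWWWWW
WWWWWWWW
WWWWWWWW
WWWWWWWW
WWWWWWWW

Answer: GGGGWWWW
GGGGWWWW
GGGGWWWW
WWWWWWWW
WWWWWWWW
WWWWWWWW
WWWWWWWW
WWWWWWWW
WWWWWWWW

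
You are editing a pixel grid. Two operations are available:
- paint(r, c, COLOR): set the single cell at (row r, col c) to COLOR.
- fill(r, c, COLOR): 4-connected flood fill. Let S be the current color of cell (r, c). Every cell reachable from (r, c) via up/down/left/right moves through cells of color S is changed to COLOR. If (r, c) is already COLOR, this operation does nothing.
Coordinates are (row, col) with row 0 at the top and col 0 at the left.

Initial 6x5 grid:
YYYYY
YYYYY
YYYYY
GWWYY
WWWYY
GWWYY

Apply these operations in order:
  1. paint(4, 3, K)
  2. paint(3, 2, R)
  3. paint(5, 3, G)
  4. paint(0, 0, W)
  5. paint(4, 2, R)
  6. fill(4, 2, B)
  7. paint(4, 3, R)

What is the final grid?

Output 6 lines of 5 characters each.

Answer: WYYYY
YYYYY
YYYYY
GWBYY
WWBRY
GWWGY

Derivation:
After op 1 paint(4,3,K):
YYYYY
YYYYY
YYYYY
GWWYY
WWWKY
GWWYY
After op 2 paint(3,2,R):
YYYYY
YYYYY
YYYYY
GWRYY
WWWKY
GWWYY
After op 3 paint(5,3,G):
YYYYY
YYYYY
YYYYY
GWRYY
WWWKY
GWWGY
After op 4 paint(0,0,W):
WYYYY
YYYYY
YYYYY
GWRYY
WWWKY
GWWGY
After op 5 paint(4,2,R):
WYYYY
YYYYY
YYYYY
GWRYY
WWRKY
GWWGY
After op 6 fill(4,2,B) [2 cells changed]:
WYYYY
YYYYY
YYYYY
GWBYY
WWBKY
GWWGY
After op 7 paint(4,3,R):
WYYYY
YYYYY
YYYYY
GWBYY
WWBRY
GWWGY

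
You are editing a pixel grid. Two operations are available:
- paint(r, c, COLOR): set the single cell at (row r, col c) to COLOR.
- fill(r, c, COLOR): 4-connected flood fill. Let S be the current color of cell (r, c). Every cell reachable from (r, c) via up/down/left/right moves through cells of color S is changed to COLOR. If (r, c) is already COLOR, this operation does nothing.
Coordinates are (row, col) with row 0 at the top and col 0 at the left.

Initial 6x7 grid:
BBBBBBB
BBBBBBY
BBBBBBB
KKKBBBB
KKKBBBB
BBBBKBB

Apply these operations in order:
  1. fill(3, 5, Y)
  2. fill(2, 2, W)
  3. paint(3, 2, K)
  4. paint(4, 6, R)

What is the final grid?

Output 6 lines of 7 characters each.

After op 1 fill(3,5,Y) [34 cells changed]:
YYYYYYY
YYYYYYY
YYYYYYY
KKKYYYY
KKKYYYY
YYYYKYY
After op 2 fill(2,2,W) [35 cells changed]:
WWWWWWW
WWWWWWW
WWWWWWW
KKKWWWW
KKKWWWW
WWWWKWW
After op 3 paint(3,2,K):
WWWWWWW
WWWWWWW
WWWWWWW
KKKWWWW
KKKWWWW
WWWWKWW
After op 4 paint(4,6,R):
WWWWWWW
WWWWWWW
WWWWWWW
KKKWWWW
KKKWWWR
WWWWKWW

Answer: WWWWWWW
WWWWWWW
WWWWWWW
KKKWWWW
KKKWWWR
WWWWKWW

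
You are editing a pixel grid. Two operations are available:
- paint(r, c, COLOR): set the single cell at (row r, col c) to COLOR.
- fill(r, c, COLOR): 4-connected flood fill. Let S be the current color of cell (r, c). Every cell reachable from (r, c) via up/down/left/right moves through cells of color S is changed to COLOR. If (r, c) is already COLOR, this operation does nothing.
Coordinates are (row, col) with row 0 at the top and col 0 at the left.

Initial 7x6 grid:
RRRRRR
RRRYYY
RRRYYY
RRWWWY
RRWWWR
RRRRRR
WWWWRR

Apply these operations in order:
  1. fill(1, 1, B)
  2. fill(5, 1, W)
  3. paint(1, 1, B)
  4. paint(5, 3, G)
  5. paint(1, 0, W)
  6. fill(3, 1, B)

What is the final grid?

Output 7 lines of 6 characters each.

Answer: BBBBBB
BBBYYY
BBBYYY
BBBBBY
BBBBBB
BBBGBB
BBBBBB

Derivation:
After op 1 fill(1,1,B) [25 cells changed]:
BBBBBB
BBBYYY
BBBYYY
BBWWWY
BBWWWB
BBBBBB
WWWWBB
After op 2 fill(5,1,W) [25 cells changed]:
WWWWWW
WWWYYY
WWWYYY
WWWWWY
WWWWWW
WWWWWW
WWWWWW
After op 3 paint(1,1,B):
WWWWWW
WBWYYY
WWWYYY
WWWWWY
WWWWWW
WWWWWW
WWWWWW
After op 4 paint(5,3,G):
WWWWWW
WBWYYY
WWWYYY
WWWWWY
WWWWWW
WWWGWW
WWWWWW
After op 5 paint(1,0,W):
WWWWWW
WBWYYY
WWWYYY
WWWWWY
WWWWWW
WWWGWW
WWWWWW
After op 6 fill(3,1,B) [33 cells changed]:
BBBBBB
BBBYYY
BBBYYY
BBBBBY
BBBBBB
BBBGBB
BBBBBB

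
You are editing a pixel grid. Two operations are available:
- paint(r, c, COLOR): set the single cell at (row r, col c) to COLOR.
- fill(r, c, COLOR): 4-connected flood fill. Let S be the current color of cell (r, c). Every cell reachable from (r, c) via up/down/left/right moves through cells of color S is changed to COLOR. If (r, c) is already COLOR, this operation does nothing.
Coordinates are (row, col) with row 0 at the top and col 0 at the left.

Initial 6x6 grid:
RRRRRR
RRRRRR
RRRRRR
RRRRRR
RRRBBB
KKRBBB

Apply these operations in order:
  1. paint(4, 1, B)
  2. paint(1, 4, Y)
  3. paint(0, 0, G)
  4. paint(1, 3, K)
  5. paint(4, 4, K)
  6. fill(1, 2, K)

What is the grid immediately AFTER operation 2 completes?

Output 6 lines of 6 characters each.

After op 1 paint(4,1,B):
RRRRRR
RRRRRR
RRRRRR
RRRRRR
RBRBBB
KKRBBB
After op 2 paint(1,4,Y):
RRRRRR
RRRRYR
RRRRRR
RRRRRR
RBRBBB
KKRBBB

Answer: RRRRRR
RRRRYR
RRRRRR
RRRRRR
RBRBBB
KKRBBB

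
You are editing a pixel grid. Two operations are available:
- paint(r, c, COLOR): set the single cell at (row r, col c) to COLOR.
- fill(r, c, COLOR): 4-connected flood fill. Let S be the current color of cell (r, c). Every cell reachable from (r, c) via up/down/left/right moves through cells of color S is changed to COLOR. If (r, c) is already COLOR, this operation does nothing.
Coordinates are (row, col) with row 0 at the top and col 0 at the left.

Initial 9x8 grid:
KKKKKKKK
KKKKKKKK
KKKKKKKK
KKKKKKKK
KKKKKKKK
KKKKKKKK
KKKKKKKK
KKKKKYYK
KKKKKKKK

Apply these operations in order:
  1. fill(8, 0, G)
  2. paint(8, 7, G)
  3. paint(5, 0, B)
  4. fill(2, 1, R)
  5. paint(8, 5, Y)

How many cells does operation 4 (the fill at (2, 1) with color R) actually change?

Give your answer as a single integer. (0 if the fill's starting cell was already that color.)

After op 1 fill(8,0,G) [70 cells changed]:
GGGGGGGG
GGGGGGGG
GGGGGGGG
GGGGGGGG
GGGGGGGG
GGGGGGGG
GGGGGGGG
GGGGGYYG
GGGGGGGG
After op 2 paint(8,7,G):
GGGGGGGG
GGGGGGGG
GGGGGGGG
GGGGGGGG
GGGGGGGG
GGGGGGGG
GGGGGGGG
GGGGGYYG
GGGGGGGG
After op 3 paint(5,0,B):
GGGGGGGG
GGGGGGGG
GGGGGGGG
GGGGGGGG
GGGGGGGG
BGGGGGGG
GGGGGGGG
GGGGGYYG
GGGGGGGG
After op 4 fill(2,1,R) [69 cells changed]:
RRRRRRRR
RRRRRRRR
RRRRRRRR
RRRRRRRR
RRRRRRRR
BRRRRRRR
RRRRRRRR
RRRRRYYR
RRRRRRRR

Answer: 69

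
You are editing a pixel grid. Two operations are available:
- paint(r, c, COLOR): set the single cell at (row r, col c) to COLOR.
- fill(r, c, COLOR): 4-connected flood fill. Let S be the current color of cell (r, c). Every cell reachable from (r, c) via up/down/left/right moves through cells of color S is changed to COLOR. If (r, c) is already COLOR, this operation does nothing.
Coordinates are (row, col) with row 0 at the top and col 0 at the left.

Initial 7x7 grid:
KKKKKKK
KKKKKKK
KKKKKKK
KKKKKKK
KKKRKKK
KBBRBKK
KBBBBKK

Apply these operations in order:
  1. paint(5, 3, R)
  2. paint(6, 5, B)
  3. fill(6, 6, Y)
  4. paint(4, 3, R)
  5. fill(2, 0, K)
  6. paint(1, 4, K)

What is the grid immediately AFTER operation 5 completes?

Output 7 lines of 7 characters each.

After op 1 paint(5,3,R):
KKKKKKK
KKKKKKK
KKKKKKK
KKKKKKK
KKKRKKK
KBBRBKK
KBBBBKK
After op 2 paint(6,5,B):
KKKKKKK
KKKKKKK
KKKKKKK
KKKKKKK
KKKRKKK
KBBRBKK
KBBBBBK
After op 3 fill(6,6,Y) [39 cells changed]:
YYYYYYY
YYYYYYY
YYYYYYY
YYYYYYY
YYYRYYY
YBBRBYY
YBBBBBY
After op 4 paint(4,3,R):
YYYYYYY
YYYYYYY
YYYYYYY
YYYYYYY
YYYRYYY
YBBRBYY
YBBBBBY
After op 5 fill(2,0,K) [39 cells changed]:
KKKKKKK
KKKKKKK
KKKKKKK
KKKKKKK
KKKRKKK
KBBRBKK
KBBBBBK

Answer: KKKKKKK
KKKKKKK
KKKKKKK
KKKKKKK
KKKRKKK
KBBRBKK
KBBBBBK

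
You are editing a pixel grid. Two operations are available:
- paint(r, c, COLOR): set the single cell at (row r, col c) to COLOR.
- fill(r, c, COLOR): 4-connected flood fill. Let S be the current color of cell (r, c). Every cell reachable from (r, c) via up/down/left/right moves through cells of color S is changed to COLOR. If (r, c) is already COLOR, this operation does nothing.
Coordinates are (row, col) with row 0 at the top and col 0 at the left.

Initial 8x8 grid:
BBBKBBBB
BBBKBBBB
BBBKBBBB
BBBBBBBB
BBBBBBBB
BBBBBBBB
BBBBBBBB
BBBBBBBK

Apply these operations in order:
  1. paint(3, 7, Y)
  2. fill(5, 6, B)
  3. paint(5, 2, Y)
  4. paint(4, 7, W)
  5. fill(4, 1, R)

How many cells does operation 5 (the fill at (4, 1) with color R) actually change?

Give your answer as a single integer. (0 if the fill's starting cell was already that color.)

Answer: 57

Derivation:
After op 1 paint(3,7,Y):
BBBKBBBB
BBBKBBBB
BBBKBBBB
BBBBBBBY
BBBBBBBB
BBBBBBBB
BBBBBBBB
BBBBBBBK
After op 2 fill(5,6,B) [0 cells changed]:
BBBKBBBB
BBBKBBBB
BBBKBBBB
BBBBBBBY
BBBBBBBB
BBBBBBBB
BBBBBBBB
BBBBBBBK
After op 3 paint(5,2,Y):
BBBKBBBB
BBBKBBBB
BBBKBBBB
BBBBBBBY
BBBBBBBB
BBYBBBBB
BBBBBBBB
BBBBBBBK
After op 4 paint(4,7,W):
BBBKBBBB
BBBKBBBB
BBBKBBBB
BBBBBBBY
BBBBBBBW
BBYBBBBB
BBBBBBBB
BBBBBBBK
After op 5 fill(4,1,R) [57 cells changed]:
RRRKRRRR
RRRKRRRR
RRRKRRRR
RRRRRRRY
RRRRRRRW
RRYRRRRR
RRRRRRRR
RRRRRRRK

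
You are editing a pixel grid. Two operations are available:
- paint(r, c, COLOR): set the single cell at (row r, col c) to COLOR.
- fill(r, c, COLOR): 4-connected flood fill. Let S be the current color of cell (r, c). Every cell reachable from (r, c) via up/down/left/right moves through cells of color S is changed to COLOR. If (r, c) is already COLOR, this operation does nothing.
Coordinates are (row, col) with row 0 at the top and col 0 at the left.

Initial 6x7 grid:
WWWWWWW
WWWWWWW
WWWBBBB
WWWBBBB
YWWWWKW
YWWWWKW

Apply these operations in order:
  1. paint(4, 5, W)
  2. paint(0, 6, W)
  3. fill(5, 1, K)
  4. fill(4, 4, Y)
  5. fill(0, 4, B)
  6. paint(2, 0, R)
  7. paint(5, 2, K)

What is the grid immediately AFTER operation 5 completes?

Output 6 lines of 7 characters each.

After op 1 paint(4,5,W):
WWWWWWW
WWWWWWW
WWWBBBB
WWWBBBB
YWWWWWW
YWWWWKW
After op 2 paint(0,6,W):
WWWWWWW
WWWWWWW
WWWBBBB
WWWBBBB
YWWWWWW
YWWWWKW
After op 3 fill(5,1,K) [31 cells changed]:
KKKKKKK
KKKKKKK
KKKBBBB
KKKBBBB
YKKKKKK
YKKKKKK
After op 4 fill(4,4,Y) [32 cells changed]:
YYYYYYY
YYYYYYY
YYYBBBB
YYYBBBB
YYYYYYY
YYYYYYY
After op 5 fill(0,4,B) [34 cells changed]:
BBBBBBB
BBBBBBB
BBBBBBB
BBBBBBB
BBBBBBB
BBBBBBB

Answer: BBBBBBB
BBBBBBB
BBBBBBB
BBBBBBB
BBBBBBB
BBBBBBB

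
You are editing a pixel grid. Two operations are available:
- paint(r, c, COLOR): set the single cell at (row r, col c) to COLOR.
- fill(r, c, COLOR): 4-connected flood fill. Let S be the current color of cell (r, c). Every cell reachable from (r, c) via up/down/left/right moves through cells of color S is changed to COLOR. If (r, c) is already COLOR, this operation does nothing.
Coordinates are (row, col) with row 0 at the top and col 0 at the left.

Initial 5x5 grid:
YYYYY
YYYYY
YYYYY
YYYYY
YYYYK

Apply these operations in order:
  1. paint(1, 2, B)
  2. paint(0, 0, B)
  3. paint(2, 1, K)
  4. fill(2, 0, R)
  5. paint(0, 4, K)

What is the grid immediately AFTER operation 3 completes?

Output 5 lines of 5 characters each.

After op 1 paint(1,2,B):
YYYYY
YYBYY
YYYYY
YYYYY
YYYYK
After op 2 paint(0,0,B):
BYYYY
YYBYY
YYYYY
YYYYY
YYYYK
After op 3 paint(2,1,K):
BYYYY
YYBYY
YKYYY
YYYYY
YYYYK

Answer: BYYYY
YYBYY
YKYYY
YYYYY
YYYYK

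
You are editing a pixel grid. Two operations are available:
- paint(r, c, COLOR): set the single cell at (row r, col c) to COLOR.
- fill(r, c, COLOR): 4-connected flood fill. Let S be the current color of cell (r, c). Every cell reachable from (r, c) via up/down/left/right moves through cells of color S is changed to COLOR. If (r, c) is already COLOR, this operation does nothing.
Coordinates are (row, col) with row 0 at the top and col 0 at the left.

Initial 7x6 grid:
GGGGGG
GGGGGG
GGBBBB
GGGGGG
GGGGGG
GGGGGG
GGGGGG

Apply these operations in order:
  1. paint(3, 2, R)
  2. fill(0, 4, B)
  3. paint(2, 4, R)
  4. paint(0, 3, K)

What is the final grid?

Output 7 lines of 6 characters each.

After op 1 paint(3,2,R):
GGGGGG
GGGGGG
GGBBBB
GGRGGG
GGGGGG
GGGGGG
GGGGGG
After op 2 fill(0,4,B) [37 cells changed]:
BBBBBB
BBBBBB
BBBBBB
BBRBBB
BBBBBB
BBBBBB
BBBBBB
After op 3 paint(2,4,R):
BBBBBB
BBBBBB
BBBBRB
BBRBBB
BBBBBB
BBBBBB
BBBBBB
After op 4 paint(0,3,K):
BBBKBB
BBBBBB
BBBBRB
BBRBBB
BBBBBB
BBBBBB
BBBBBB

Answer: BBBKBB
BBBBBB
BBBBRB
BBRBBB
BBBBBB
BBBBBB
BBBBBB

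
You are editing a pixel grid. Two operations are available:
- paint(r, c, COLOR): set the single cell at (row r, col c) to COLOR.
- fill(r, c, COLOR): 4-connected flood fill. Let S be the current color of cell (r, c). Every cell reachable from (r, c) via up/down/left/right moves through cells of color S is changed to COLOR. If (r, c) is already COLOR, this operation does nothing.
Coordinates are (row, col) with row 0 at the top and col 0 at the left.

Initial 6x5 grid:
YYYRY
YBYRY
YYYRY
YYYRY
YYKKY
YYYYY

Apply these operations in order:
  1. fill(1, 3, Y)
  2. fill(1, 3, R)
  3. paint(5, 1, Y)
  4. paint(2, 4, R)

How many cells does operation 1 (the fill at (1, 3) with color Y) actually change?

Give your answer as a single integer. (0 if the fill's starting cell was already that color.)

Answer: 4

Derivation:
After op 1 fill(1,3,Y) [4 cells changed]:
YYYYY
YBYYY
YYYYY
YYYYY
YYKKY
YYYYY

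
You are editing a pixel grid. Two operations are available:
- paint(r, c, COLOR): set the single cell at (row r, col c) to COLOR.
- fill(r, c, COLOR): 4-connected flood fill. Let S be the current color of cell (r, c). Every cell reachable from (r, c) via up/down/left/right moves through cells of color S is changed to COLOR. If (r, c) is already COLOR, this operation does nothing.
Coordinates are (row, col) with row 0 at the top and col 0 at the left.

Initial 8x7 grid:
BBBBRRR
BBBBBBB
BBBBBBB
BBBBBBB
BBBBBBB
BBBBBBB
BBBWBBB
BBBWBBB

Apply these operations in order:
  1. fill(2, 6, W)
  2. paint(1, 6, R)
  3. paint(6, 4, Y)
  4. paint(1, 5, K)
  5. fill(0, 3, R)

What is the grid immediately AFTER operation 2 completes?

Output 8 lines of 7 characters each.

Answer: WWWWRRR
WWWWWWR
WWWWWWW
WWWWWWW
WWWWWWW
WWWWWWW
WWWWWWW
WWWWWWW

Derivation:
After op 1 fill(2,6,W) [51 cells changed]:
WWWWRRR
WWWWWWW
WWWWWWW
WWWWWWW
WWWWWWW
WWWWWWW
WWWWWWW
WWWWWWW
After op 2 paint(1,6,R):
WWWWRRR
WWWWWWR
WWWWWWW
WWWWWWW
WWWWWWW
WWWWWWW
WWWWWWW
WWWWWWW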